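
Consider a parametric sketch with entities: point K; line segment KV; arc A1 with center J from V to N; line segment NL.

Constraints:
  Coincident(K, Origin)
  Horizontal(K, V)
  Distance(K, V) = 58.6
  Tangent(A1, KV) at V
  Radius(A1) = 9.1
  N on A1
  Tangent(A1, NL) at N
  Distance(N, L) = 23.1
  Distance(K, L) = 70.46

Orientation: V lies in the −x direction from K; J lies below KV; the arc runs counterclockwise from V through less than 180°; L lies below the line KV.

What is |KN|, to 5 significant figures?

68.371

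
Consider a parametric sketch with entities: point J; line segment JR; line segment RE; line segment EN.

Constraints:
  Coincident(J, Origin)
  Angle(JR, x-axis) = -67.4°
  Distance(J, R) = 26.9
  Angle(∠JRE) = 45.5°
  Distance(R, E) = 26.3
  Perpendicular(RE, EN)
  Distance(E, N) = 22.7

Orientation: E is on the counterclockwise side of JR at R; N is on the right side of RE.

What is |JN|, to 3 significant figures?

42.5

J is at the origin; JR runs at -67.4° with length 26.9, so R = 26.9·(cos -67.4°, sin -67.4°) = (10.3, -24.8). ∠JRE = 45.5°, so RE runs at -67.4° + (180° − 45.5°) = 67.1° from the x-axis; with |RE| = 26.3, E = R + 26.3·(cos 67.1°, sin 67.1°) = (20.6, -0.607). The perpendicularity gives EN at right angles to RE; with |EN| = 22.7 on the right of RE, N = E + 22.7·(0.921, -0.389) = (41.5, -9.44). Then |JN| = |N − J| = 42.5.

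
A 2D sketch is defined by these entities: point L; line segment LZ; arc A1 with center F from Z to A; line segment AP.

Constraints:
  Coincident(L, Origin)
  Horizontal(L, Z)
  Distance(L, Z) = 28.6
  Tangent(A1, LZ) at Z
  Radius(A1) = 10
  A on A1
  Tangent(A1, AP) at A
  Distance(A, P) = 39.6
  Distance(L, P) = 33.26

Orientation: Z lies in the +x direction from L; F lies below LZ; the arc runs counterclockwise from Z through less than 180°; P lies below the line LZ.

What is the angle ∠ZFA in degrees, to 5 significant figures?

48.176°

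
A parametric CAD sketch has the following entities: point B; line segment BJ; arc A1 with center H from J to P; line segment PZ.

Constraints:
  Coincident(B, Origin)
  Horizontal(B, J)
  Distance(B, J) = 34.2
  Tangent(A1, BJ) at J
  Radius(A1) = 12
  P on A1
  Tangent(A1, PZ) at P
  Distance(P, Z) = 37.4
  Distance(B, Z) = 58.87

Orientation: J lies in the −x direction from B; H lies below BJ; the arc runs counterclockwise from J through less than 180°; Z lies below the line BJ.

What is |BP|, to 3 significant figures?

48.2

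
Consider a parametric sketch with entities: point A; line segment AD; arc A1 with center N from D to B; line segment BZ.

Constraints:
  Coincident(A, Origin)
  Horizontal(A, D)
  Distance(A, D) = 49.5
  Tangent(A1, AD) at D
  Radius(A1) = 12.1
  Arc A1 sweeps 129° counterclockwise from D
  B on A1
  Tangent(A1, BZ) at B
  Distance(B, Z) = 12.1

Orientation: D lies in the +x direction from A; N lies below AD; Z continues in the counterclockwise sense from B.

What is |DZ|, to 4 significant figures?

29.17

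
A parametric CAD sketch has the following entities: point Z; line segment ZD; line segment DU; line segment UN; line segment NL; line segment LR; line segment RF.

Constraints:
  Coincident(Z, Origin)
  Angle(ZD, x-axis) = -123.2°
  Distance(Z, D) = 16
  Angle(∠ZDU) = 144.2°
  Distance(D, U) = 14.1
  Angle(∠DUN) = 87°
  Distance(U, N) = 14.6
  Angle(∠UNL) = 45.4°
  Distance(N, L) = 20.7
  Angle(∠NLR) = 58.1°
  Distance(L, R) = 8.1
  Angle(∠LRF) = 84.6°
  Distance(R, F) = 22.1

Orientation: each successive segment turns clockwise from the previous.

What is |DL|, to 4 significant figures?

0.9410

∠DUN = 87.0° gives UN at 108.0° from the x-axis; with |UN| = 14.6, N = (-26.44, -4.556). ∠UNL = 45.4° gives NL at -26.60° from the x-axis; with |NL| = 20.7, L = (-7.927, -13.82). Then |DL| = |L − D| = 0.9410.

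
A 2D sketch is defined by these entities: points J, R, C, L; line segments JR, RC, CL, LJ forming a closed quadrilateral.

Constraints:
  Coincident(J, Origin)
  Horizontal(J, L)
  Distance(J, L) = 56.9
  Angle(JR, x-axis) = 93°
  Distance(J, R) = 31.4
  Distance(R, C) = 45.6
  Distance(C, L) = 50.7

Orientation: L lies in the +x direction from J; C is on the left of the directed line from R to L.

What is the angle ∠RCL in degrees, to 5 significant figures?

87.034°

Checks: J = (0.00, 0.00) ✓; |RC| = 45.60 ✓; |CL| = 50.70 ✓.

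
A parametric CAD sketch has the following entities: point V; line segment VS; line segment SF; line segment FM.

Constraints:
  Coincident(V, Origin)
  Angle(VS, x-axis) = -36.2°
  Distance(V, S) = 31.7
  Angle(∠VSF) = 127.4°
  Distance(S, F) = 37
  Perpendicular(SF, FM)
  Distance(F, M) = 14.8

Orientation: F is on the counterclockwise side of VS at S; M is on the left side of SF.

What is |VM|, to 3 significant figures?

57.2

∠VSF = 127.4°, so SF runs at -36.2° + (180° − 127.4°) = 16.4° from the x-axis; with |SF| = 37.0, F = S + 37.0·(cos 16.4°, sin 16.4°) = (61.1, -8.28). SF ⟂ FM; with |FM| = 14.8 on the left of SF, M = F + 14.8·(-0.282, 0.959) = (56.9, 5.92). Then |VM| = |M − V| = 57.2.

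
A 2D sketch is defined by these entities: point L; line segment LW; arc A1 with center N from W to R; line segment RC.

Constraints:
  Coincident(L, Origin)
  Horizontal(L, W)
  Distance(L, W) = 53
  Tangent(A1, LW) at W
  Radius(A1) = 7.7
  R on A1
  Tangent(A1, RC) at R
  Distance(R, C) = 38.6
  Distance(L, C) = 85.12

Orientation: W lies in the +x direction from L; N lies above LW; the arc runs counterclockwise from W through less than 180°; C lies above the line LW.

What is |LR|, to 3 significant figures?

60.3

Checks: L = (0.00, 0.00) ✓; |NW| = 7.700 ✓; |NR| = 7.700 ✓; ∠(NR, RC) = 90.00° ✓; |RC| = 38.60 ✓; |LC| = 85.12 ✓.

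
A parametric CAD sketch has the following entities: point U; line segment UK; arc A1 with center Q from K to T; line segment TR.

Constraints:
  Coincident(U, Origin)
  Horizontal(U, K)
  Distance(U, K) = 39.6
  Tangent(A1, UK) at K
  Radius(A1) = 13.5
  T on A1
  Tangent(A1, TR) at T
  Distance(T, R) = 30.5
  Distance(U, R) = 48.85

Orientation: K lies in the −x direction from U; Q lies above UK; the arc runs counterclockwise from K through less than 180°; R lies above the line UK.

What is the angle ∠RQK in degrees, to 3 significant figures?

151°

Checks: ∠(QK, KU) = 90.00° ✓; |QK| = 13.50 ✓; |QT| = 13.50 ✓; ∠(QT, TR) = 90.00° ✓; |TR| = 30.50 ✓; |UR| = 48.85 ✓.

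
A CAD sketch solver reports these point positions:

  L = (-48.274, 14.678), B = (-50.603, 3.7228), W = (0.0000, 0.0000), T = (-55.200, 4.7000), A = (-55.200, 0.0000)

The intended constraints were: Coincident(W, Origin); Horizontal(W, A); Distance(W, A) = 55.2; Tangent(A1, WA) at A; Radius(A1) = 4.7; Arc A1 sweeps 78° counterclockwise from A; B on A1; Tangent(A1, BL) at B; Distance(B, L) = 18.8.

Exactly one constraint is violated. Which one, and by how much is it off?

Distance(B, L) = 18.8 — off by 7.60.

W = (0.00, 0.00) ✓; W.y = 0.00, A.y = 0.00 ✓; |WA| = 55.20 ✓; ∠(TA, AW) = 90.00° ✓; |TA| = 4.700 ✓; bearing(T→B) − bearing(T→A) = 78.00° ✓; |TB| = 4.700 ✓; ∠(TB, BL) = 90.00° ✓; |BL| = 11.20 ✗.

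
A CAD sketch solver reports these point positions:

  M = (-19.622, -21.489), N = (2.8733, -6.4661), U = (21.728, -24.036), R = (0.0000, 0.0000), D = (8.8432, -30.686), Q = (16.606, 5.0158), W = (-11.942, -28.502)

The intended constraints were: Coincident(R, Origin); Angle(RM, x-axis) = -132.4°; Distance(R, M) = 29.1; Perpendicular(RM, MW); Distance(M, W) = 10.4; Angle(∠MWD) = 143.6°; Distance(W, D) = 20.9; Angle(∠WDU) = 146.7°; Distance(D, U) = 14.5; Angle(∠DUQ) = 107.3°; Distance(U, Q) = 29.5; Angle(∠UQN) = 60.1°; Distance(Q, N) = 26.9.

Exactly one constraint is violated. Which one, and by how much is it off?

Distance(Q, N) = 26.9 — off by 9.00.

R = (0.00, 0.00) ✓; RM at -132.4° ✓; |RM| = 29.10 ✓; ∠(RM, MW) = 90.00° ✓; |MW| = 10.40 ✓; ∠MWD = 143.6° ✓; |WD| = 20.90 ✓; ∠WDU = 146.7° ✓; |DU| = 14.50 ✓; ∠DUQ = 107.3° ✓; |UQ| = 29.50 ✓; ∠UQN = 60.10° ✓; |QN| = 17.90 ✗.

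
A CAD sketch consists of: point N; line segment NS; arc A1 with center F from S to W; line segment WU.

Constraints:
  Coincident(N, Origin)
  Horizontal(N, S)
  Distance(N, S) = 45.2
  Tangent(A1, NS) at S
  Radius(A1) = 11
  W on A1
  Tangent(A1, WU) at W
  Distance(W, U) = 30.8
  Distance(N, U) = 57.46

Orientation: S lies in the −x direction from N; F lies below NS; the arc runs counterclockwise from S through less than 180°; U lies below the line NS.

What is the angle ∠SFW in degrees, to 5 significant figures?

122.05°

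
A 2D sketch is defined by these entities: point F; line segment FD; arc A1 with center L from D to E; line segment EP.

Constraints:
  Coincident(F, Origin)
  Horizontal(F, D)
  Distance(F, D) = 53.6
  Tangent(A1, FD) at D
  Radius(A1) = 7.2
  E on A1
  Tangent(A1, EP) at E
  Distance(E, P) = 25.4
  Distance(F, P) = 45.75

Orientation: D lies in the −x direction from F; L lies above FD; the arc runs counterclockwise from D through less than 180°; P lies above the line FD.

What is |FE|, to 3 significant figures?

47.2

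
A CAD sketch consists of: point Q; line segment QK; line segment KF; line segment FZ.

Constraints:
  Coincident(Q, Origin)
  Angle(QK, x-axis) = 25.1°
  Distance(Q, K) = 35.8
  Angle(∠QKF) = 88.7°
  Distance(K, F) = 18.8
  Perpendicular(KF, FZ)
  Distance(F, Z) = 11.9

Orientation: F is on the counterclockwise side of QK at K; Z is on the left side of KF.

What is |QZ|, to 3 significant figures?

29.9

Q is at the origin; QK runs at 25.1° with length 35.8, so K = 35.8·(cos 25.1°, sin 25.1°) = (32.4, 15.2). ∠QKF = 88.7°, so KF runs at 25.1° + (180° − 88.7°) = 116° from the x-axis; with |KF| = 18.8, F = K + 18.8·(cos 116°, sin 116°) = (24.1, 32.0). The perpendicularity gives FZ at right angles to KF; with |FZ| = 11.9 on the left of KF, Z = F + 11.9·(-0.896, -0.445) = (13.4, 26.7). Then |QZ| = |Z − Q| = 29.9.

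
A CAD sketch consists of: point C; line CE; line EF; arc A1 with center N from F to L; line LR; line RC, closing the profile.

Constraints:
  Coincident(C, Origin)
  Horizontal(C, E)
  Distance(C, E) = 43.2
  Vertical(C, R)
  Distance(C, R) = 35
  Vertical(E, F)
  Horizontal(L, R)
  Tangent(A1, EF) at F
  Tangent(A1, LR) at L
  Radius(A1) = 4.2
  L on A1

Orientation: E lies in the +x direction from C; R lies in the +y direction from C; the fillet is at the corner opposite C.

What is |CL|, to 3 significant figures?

52.4

C is at the origin; CE is horizontal with |CE| = 43.2 and E on the +x side, so E = (43.2, 0.00). C and R share the same x with |CR| = 35.0 and R on the +y side, so R = (0.00, 35.0). The virtual corner opposite C is at (43.2, 35.0). Since A1 is tangent to EF there, NF ⟂ EF and the tangent condition forces NL to be normal to LR, with radius 4.2, so the center N sits 4.2 in from both sides at N = (39.0, 30.8). That places the tangent points at F = (43.2, 30.8) on EF and L = (39.0, 35.0) on LR. Then |CL| = |L − C| = 52.4.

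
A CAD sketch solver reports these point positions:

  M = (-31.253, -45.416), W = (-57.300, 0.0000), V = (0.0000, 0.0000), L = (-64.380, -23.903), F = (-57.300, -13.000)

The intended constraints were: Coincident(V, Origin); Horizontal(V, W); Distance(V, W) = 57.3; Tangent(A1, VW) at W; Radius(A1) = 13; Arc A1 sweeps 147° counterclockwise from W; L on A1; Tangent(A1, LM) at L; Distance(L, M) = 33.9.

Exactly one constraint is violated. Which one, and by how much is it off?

Distance(L, M) = 33.9 — off by 5.60.

V = (0.00, 0.00) ✓; V.y = 0.00, W.y = 0.00 ✓; |VW| = 57.30 ✓; ∠(FW, WV) = 90.00° ✓; |FW| = 13.00 ✓; bearing(F→L) − bearing(F→W) = 147.0° ✓; |FL| = 13.00 ✓; ∠(FL, LM) = 90.00° ✓; |LM| = 39.50 ✗.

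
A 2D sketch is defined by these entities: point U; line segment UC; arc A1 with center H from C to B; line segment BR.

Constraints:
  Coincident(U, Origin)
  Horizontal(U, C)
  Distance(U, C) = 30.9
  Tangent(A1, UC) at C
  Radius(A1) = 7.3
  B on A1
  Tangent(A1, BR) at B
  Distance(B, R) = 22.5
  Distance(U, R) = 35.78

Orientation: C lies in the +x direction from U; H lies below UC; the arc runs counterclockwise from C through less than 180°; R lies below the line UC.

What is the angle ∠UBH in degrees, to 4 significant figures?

171.0°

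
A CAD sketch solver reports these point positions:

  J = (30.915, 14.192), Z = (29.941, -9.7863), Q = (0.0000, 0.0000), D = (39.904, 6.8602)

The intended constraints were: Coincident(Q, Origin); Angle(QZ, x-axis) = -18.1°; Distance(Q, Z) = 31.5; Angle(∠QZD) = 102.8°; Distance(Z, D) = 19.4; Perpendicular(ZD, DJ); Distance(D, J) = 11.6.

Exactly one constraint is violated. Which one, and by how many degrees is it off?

Perpendicular(ZD, DJ) — off by 8.30°.

Q = (0.00, 0.00) ✓; QZ at -18.10° ✓; |QZ| = 31.50 ✓; ∠QZD = 102.8° ✓; |ZD| = 19.40 ✓; ∠(ZD, DJ) = 81.70° ✗; |DJ| = 11.60 ✓.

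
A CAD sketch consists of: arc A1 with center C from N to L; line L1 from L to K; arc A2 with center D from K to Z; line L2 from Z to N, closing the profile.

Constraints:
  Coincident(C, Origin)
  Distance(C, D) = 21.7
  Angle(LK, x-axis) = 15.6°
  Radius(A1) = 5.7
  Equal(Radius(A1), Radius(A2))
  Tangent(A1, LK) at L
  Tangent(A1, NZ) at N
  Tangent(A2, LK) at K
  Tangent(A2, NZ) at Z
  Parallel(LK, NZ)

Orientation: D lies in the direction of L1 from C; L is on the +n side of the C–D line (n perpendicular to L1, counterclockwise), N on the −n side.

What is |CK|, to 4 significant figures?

22.44

The slot axis is L1's direction at 15.6°, so u = (cos 15.6°, sin 15.6°) = (0.9632, 0.2689) and n = (−sin 15.6°, cos 15.6°) = (-0.2689, 0.9632). C is at the origin and D lies 21.7 along u from C, so D = 21.7·u = (20.90, 5.836). Tangency of A1 to both parallel lines with radius 5.7 puts L and N at C ± 5.7·n: L = (-1.533, 5.490), N = (1.533, -5.490). Equal radii place K and Z the same way about D: K = D + 5.7·n = (19.37, 11.33), Z = D − 5.7·n = (22.43, 0.3455). Then |CK| = |K − C| = 22.44.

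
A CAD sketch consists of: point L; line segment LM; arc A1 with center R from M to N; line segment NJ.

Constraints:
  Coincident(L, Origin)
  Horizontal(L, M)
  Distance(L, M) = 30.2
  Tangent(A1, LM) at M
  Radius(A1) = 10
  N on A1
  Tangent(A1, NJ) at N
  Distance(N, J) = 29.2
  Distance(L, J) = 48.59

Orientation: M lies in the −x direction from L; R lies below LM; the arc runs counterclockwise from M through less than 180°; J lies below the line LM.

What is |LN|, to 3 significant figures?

41.8

Checks: |RN| = 10.00 ✓; ∠(RN, NJ) = 90.00° ✓; |NJ| = 29.20 ✓; |LJ| = 48.59 ✓.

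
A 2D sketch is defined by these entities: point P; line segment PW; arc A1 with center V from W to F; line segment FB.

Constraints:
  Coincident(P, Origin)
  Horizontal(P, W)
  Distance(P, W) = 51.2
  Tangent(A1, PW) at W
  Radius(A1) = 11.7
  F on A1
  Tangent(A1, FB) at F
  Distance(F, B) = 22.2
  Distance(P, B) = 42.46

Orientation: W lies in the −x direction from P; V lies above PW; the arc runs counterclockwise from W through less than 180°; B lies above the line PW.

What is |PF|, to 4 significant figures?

41.01

P is at the origin; P and W share the same y with |PW| = 51.2 and W on the −x side, so W = (-51.20, 0.000). The tangent condition forces VW to be normal to PW, so V = W + (0, 11.7) = (-51.20, 11.70). Since VF ⟂ FB (tangency), |VB| = √(11.7² + 22.2²) = 25.09 regardless of where F sits on A1. So B lies on both circle(P, 42.46) and circle(V, 25.09); the above-PW intersection is B = (-32.02, 27.88). F is the foot of the tangent from B: F = (-40.36, 7.307).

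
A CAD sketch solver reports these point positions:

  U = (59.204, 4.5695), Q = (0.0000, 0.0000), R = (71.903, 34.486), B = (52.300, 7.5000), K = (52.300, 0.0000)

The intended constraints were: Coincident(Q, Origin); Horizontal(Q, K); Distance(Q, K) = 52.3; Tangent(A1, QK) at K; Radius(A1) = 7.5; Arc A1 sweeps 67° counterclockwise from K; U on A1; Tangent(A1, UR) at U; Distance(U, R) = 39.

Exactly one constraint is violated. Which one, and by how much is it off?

Distance(U, R) = 39 — off by 6.50.

Q = (0.00, 0.00) ✓; Q.y = 0.00, K.y = 0.00 ✓; |QK| = 52.30 ✓; ∠(BK, KQ) = 90.00° ✓; |BK| = 7.500 ✓; bearing(B→U) − bearing(B→K) = 67.00° ✓; |BU| = 7.500 ✓; ∠(BU, UR) = 90.00° ✓; |UR| = 32.50 ✗.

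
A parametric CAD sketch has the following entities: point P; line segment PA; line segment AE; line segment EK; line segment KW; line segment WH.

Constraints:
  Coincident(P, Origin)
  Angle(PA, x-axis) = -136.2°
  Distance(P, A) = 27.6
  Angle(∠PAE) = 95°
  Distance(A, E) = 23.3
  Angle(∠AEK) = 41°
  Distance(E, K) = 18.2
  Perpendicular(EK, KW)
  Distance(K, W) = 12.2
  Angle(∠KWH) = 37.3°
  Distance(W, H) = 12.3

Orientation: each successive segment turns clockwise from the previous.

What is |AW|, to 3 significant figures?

3.15

P is at the origin; PA runs at -136.2° with length 27.6, so A = (-19.9, -19.1). ∠PAE = 95.0° gives AE at 139° from the x-axis; with |AE| = 23.3, E = (-37.5, -3.76). ∠AEK = 41.0° gives EK at -0.200° from the x-axis; with |EK| = 18.2, K = (-19.3, -3.82). EK ⟂ KW, so KW runs at -90.2°; with |KW| = 12.2, W = (-19.3, -16.0). Then |AW| = |W − A| = 3.15.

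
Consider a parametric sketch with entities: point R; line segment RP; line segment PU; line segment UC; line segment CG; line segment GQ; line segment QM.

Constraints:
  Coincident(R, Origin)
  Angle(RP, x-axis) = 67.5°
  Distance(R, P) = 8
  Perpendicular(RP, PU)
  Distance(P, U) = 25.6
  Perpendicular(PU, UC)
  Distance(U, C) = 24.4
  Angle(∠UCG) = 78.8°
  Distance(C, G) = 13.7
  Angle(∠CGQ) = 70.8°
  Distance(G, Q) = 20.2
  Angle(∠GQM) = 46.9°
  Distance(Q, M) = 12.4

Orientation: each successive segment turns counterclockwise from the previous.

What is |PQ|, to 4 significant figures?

22.80

R is at the origin; RP runs at 67.5° with length 8.0, so P = (3.061, 7.391). RP is perpendicular to PU, so PU runs at 157.5°; with |PU| = 25.6, U = (-20.59, 17.19). PU ⟂ UC, so UC runs at -112.5°; with |UC| = 24.4, C = (-29.93, -5.355). ∠UCG = 78.8° gives CG at -11.30° from the x-axis; with |CG| = 13.7, G = (-16.49, -8.039). ∠CGQ = 70.8° gives GQ at 97.90° from the x-axis; with |GQ| = 20.2, Q = (-19.27, 11.97). Then |PQ| = |Q − P| = 22.80.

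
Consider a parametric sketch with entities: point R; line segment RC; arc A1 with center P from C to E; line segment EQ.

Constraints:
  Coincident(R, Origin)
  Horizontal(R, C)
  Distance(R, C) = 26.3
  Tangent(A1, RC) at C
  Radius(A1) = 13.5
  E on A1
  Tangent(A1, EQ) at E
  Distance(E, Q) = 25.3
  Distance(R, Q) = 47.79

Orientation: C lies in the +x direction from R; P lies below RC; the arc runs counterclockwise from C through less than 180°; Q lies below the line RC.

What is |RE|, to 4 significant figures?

22.93

Checks: |PE| = 13.50 ✓; ∠(PE, EQ) = 90.00° ✓; |EQ| = 25.30 ✓; |RQ| = 47.79 ✓.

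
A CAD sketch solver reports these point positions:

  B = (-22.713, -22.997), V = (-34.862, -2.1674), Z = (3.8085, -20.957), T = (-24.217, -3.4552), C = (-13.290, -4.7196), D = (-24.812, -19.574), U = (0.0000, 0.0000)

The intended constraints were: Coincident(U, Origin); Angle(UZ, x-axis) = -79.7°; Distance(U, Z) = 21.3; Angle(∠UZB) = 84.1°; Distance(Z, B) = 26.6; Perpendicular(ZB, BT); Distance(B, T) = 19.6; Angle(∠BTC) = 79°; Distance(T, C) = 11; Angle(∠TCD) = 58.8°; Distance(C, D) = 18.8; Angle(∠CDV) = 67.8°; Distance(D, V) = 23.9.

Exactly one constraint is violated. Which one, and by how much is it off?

Distance(D, V) = 23.9 — off by 3.80.

U = (0.00, 0.00) ✓; UZ at -79.70° ✓; |UZ| = 21.30 ✓; ∠UZB = 84.10° ✓; |ZB| = 26.60 ✓; ∠(ZB, BT) = 90.00° ✓; |BT| = 19.60 ✓; ∠BTC = 79.00° ✓; |TC| = 11.00 ✓; ∠TCD = 58.80° ✓; |CD| = 18.80 ✓; ∠CDV = 67.80° ✓; |DV| = 20.10 ✗.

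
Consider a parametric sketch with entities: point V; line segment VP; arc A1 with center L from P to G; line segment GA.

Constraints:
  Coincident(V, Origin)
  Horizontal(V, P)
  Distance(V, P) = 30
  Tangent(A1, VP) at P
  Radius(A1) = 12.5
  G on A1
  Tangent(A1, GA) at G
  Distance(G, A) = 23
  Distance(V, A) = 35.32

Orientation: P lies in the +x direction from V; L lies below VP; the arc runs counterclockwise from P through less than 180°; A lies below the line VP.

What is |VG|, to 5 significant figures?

20.414

Checks: ∠(LP, PV) = 90.00° ✓; |LP| = 12.50 ✓; |LG| = 12.50 ✓; ∠(LG, GA) = 90.00° ✓; |GA| = 23.00 ✓; |VA| = 35.32 ✓.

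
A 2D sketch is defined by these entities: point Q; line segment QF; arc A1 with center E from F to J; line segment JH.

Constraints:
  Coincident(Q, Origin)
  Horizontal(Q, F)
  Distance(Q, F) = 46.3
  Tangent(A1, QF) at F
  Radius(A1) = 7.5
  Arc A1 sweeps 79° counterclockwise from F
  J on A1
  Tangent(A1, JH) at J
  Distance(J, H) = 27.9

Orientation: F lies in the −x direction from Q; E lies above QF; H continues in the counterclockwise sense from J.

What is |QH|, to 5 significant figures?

47.426

Q is at the origin; Q and F share the same y with |QF| = 46.3 and F on the −x side, so F = (-46.300, 0.0000). The tangent condition forces EF to be normal to QF, so E = F + (0, 7.5) = (-46.300, 7.5000). On A1, F sits at bearing -90° from E; a 79° counterclockwise sweep puts J at bearing -11°, so J = E + 7.5·(cos -11°, sin -11°) = (-38.938, 6.0689). Tangency of A1 to JH means the radius EJ is perpendicular to JH, so JH runs along (−sin -11°, cos -11°); with |JH| = 27.9, H = (-33.614, 33.456). Then |QH| = |H − Q| = 47.426.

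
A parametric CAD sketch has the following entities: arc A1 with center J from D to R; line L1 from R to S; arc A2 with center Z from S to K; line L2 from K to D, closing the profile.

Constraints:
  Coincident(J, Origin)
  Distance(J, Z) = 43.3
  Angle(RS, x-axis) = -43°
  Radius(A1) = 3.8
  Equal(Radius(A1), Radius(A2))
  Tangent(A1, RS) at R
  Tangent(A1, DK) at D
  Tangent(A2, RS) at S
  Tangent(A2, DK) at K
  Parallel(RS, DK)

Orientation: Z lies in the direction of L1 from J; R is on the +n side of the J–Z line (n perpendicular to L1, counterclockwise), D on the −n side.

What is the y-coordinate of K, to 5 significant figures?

-32.310

The slot axis is L1's direction at -43.0°, so u = (cos -43.0°, sin -43.0°) = (0.73135, -0.68200) and n = (−sin -43.0°, cos -43.0°) = (0.68200, 0.73135). J is at the origin and Z lies 43.3 along u from J, so Z = 43.3·u = (31.668, -29.531). Tangency of A1 to both parallel lines with radius 3.8 puts R and D at J ± 3.8·n: R = (2.5916, 2.7791), D = (-2.5916, -2.7791). Equal radii place S and K the same way about Z: S = Z + 3.8·n = (34.259, -26.751), K = Z − 3.8·n = (29.076, -32.310). So K.y = -32.310.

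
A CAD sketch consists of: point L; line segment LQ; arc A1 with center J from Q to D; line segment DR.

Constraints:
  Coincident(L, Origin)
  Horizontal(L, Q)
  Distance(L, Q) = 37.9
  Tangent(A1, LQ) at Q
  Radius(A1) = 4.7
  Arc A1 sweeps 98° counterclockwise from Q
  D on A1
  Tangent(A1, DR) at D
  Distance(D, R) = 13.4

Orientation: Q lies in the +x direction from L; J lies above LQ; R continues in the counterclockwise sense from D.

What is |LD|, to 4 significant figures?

42.89

L is at the origin; LQ is horizontal with |LQ| = 37.9 and Q on the +x side, so Q = (37.90, 0.000). A1 meets LQ tangentially, so JQ is at right angles to LQ, so J = Q + (0, 4.7) = (37.90, 4.700). On A1, Q sits at bearing -90° from J; a 98° counterclockwise sweep puts D at bearing 8°, so D = J + 4.7·(cos 8°, sin 8°) = (42.55, 5.354). Then |LD| = |D − L| = 42.89.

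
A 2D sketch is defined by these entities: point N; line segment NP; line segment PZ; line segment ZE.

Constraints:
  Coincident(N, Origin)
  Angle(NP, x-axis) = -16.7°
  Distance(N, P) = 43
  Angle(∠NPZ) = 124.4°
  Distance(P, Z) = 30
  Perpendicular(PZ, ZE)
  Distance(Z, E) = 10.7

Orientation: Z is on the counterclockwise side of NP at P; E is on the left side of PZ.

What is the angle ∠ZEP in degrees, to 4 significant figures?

70.37°

∠NPZ = 124.4°, so PZ runs at -16.7° + (180° − 124.4°) = 38.90° from the x-axis; with |PZ| = 30.0, Z = P + 30.0·(cos 38.90°, sin 38.90°) = (64.53, 6.482). The perpendicularity gives ZE at right angles to PZ; with |ZE| = 10.7 on the left of PZ, E = Z + 10.7·(-0.6280, 0.7782) = (57.81, 14.81). Then cos ∠ZEP = EZ·EP / (|EZ||EP|), giving 70.37°.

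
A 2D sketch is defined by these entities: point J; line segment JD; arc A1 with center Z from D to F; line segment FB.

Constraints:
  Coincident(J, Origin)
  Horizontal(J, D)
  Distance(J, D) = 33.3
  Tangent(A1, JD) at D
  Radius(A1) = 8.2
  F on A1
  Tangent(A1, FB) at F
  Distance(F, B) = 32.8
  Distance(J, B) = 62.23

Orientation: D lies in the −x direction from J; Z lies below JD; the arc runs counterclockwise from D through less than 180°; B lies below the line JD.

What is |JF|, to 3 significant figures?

41.7

Checks: |ZF| = 8.200 ✓; ∠(ZF, FB) = 90.00° ✓; |FB| = 32.80 ✓; |JB| = 62.23 ✓.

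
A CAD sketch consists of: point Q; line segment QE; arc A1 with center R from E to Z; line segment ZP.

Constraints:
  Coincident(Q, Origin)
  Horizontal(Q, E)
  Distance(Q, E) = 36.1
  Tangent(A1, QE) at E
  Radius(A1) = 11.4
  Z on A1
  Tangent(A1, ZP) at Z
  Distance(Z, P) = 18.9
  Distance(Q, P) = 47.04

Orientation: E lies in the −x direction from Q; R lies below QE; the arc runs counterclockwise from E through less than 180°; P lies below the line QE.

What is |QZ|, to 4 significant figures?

48.67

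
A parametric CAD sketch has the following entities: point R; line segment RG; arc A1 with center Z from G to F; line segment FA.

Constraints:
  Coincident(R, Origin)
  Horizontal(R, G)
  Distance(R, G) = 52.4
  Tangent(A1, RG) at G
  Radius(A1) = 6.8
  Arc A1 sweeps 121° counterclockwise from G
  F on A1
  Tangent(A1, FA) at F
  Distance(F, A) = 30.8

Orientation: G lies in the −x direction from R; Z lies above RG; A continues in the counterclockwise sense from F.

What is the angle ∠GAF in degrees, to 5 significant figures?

15.709°

R is at the origin; RG is horizontal with |RG| = 52.4 and G on the −x side, so G = (-52.400, 0.0000). A1 meets RG tangentially, so ZG is at right angles to RG, so Z = G + (0, 6.8) = (-52.400, 6.8000). On A1, G sits at bearing -90° from Z; a 121° counterclockwise sweep puts F at bearing 31°, so F = Z + 6.8·(cos 31°, sin 31°) = (-46.571, 10.302). A1 meets FA tangentially, so ZF is at right angles to FA, so FA runs along (−sin 31°, cos 31°); with |FA| = 30.8, A = (-62.434, 36.703). Then cos ∠GAF = AG·AF / (|AG||AF|), giving 15.709°.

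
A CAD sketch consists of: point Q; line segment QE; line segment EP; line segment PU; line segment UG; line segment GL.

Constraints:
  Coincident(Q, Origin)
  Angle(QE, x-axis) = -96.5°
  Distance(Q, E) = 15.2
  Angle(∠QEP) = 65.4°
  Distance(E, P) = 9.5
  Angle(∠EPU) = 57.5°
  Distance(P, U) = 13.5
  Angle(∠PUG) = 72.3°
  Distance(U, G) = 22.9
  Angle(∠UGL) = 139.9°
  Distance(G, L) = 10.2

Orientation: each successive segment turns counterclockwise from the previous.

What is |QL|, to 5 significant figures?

35.537

Q is at the origin; QE runs at -96.5° with length 15.2, so E = (-1.7207, -15.102). ∠QEP = 65.4° gives EP at 18.100° from the x-axis; with |EP| = 9.5, P = (7.3092, -12.151). ∠EPU = 57.5° gives PU at 140.60° from the x-axis; with |PU| = 13.5, U = (-3.1227, -3.5820). ∠PUG = 72.3° gives UG at -111.70° from the x-axis; with |UG| = 22.9, G = (-11.590, -24.859). ∠UGL = 139.9° gives GL at -71.600° from the x-axis; with |GL| = 10.2, L = (-8.3703, -34.538). Then |QL| = |L − Q| = 35.537.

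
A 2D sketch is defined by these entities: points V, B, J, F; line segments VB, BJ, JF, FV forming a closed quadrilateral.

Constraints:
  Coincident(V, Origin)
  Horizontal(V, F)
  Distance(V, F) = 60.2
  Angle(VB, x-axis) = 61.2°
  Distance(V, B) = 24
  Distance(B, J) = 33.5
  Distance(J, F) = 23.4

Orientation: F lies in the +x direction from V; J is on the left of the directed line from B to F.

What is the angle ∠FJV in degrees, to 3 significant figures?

109°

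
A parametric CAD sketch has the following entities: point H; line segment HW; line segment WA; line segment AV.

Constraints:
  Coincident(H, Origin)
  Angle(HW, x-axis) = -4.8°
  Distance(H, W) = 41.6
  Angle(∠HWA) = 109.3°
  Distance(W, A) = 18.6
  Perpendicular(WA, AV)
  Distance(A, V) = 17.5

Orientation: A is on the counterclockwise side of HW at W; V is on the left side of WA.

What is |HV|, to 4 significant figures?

38.99

H is at the origin; HW runs at -4.8° with length 41.6, so W = 41.6·(cos -4.8°, sin -4.8°) = (41.45, -3.481). ∠HWA = 109.3°, so WA runs at -4.8° + (180° − 109.3°) = 65.90° from the x-axis; with |WA| = 18.6, A = W + 18.6·(cos 65.90°, sin 65.90°) = (49.05, 13.50). WA is perpendicular to AV; with |AV| = 17.5 on the left of WA, V = A + 17.5·(-0.9128, 0.4083) = (33.07, 20.64). Then |HV| = |V − H| = 38.99.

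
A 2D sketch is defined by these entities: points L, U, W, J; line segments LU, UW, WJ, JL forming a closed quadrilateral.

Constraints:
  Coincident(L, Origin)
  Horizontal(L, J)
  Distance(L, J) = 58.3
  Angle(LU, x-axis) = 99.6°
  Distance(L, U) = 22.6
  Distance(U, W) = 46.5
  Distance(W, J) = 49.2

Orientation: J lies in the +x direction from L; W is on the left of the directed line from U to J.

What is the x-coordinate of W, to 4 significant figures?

37.13

L is at the origin; L and J share the same y with |LJ| = 58.3 and J in +x, so J = (58.3, 0). LU runs at 99.6° with |LU| = 22.6, so U = (-3.769, 22.28). W is determined by |UW| = 46.5 and |WJ| = 49.2 together: it lies at the intersection of circle(U, 46.5) and circle(J, 49.2). With |UJ| = 65.95, the foot of the radical line on UJ is 31.01 from U and the perpendicular offset is √(46.5² − 31.01²) = 34.65. Taking the left-of-UJ solution: W = (37.13, 44.41).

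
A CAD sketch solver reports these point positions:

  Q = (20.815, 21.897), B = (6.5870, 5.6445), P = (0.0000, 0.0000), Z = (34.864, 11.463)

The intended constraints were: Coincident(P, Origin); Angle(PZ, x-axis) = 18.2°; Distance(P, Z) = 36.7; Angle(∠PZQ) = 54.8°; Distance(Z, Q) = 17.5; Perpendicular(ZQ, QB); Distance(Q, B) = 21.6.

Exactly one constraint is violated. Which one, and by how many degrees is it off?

Perpendicular(ZQ, QB) — off by 4.60°.

P = (0.00, 0.00) ✓; PZ at 18.20° ✓; |PZ| = 36.70 ✓; ∠PZQ = 54.80° ✓; |ZQ| = 17.50 ✓; ∠(ZQ, QB) = 85.40° ✗; |QB| = 21.60 ✓.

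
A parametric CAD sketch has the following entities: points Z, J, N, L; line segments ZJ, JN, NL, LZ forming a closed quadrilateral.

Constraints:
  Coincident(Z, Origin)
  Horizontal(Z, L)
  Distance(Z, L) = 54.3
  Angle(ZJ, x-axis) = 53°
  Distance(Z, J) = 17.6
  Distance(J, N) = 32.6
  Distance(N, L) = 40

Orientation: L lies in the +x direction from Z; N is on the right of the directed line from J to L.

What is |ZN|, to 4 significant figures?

25.45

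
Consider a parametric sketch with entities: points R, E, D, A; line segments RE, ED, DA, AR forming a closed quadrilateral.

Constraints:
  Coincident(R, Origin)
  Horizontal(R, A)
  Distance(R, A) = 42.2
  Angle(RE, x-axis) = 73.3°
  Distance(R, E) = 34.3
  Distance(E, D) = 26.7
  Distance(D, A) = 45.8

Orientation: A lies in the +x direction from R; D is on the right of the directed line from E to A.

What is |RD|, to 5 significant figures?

9.6375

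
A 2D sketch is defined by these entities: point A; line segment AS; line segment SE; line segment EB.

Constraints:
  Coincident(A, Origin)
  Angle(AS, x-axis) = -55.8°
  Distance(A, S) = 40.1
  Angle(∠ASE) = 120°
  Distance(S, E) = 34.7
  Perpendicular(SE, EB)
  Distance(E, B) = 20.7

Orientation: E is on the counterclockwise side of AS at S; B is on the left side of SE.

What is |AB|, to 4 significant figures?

56.52

∠ASE = 120.0°, so SE runs at -55.8° + (180° − 120.0°) = 4.200° from the x-axis; with |SE| = 34.7, E = S + 34.7·(cos 4.200°, sin 4.200°) = (57.15, -30.62). The perpendicularity gives EB at right angles to SE; with |EB| = 20.7 on the left of SE, B = E + 20.7·(-0.07324, 0.9973) = (55.63, -9.980). Then |AB| = |B − A| = 56.52.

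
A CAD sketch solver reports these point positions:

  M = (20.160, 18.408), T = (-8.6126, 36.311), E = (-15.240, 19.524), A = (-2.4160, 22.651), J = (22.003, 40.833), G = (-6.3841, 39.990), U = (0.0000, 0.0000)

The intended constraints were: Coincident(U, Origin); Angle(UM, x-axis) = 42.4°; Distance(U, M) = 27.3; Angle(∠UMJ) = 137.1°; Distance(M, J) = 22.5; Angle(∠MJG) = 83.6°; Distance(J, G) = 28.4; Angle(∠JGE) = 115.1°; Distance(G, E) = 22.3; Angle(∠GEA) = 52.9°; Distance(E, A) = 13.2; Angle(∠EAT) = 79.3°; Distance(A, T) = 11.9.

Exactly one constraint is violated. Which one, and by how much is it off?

Distance(A, T) = 11.9 — off by 3.10.

U = (0.00, 0.00) ✓; UM at 42.40° ✓; |UM| = 27.30 ✓; ∠UMJ = 137.1° ✓; |MJ| = 22.50 ✓; ∠MJG = 83.60° ✓; |JG| = 28.40 ✓; ∠JGE = 115.1° ✓; |GE| = 22.30 ✓; ∠GEA = 52.90° ✓; |EA| = 13.20 ✓; ∠EAT = 79.30° ✓; |AT| = 15.00 ✗.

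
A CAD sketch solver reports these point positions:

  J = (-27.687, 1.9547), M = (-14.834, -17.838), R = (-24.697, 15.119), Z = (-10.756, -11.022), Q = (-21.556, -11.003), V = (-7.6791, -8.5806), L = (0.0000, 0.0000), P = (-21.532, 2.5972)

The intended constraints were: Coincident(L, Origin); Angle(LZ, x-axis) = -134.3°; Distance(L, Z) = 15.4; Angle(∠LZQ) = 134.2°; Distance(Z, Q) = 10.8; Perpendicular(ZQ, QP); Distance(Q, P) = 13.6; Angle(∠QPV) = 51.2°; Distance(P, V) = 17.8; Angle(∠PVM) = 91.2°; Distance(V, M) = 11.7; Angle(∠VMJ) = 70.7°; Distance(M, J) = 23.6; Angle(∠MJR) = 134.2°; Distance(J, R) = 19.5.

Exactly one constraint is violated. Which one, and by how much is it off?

Distance(J, R) = 19.5 — off by 6.00.

L = (0.00, 0.00) ✓; LZ at -134.3° ✓; |LZ| = 15.40 ✓; ∠LZQ = 134.2° ✓; |ZQ| = 10.80 ✓; ∠(ZQ, QP) = 90.00° ✓; |QP| = 13.60 ✓; ∠QPV = 51.20° ✓; |PV| = 17.80 ✓; ∠PVM = 91.20° ✓; |VM| = 11.70 ✓; ∠VMJ = 70.70° ✓; |MJ| = 23.60 ✓; ∠MJR = 134.2° ✓; |JR| = 13.50 ✗.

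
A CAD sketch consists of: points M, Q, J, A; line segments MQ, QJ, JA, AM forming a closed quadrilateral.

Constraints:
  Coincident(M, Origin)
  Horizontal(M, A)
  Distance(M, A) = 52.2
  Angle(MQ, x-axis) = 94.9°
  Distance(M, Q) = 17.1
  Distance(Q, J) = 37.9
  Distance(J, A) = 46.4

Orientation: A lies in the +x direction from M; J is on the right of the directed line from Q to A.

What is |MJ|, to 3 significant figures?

21.5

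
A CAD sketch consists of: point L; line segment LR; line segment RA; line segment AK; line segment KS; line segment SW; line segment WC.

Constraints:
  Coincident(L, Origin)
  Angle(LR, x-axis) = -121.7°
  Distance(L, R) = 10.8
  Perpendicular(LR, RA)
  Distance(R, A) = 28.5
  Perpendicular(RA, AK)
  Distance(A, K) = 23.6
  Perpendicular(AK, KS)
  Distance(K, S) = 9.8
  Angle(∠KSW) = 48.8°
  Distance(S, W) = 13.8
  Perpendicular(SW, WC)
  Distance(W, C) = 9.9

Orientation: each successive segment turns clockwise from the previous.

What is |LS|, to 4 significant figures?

22.66

L is at the origin; LR runs at -121.7° with length 10.8, so R = (-5.675, -9.189). LR is perpendicular to RA, so RA runs at 148.3°; with |RA| = 28.5, A = (-29.92, 5.787). RA ⟂ AK, so AK runs at 58.30°; with |AK| = 23.6, K = (-17.52, 25.87). AK is perpendicular to KS, so KS runs at -31.70°; with |KS| = 9.8, S = (-9.184, 20.72). Then |LS| = |S − L| = 22.66.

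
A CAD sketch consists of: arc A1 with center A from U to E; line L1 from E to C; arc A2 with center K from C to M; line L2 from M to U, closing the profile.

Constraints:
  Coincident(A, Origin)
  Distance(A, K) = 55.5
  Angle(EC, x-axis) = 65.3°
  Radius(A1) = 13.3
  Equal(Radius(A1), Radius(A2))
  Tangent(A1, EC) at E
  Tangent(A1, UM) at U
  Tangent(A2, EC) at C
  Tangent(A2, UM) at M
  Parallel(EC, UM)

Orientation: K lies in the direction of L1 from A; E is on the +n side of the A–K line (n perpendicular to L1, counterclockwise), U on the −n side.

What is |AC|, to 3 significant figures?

57.1

The slot axis is L1's direction at 65.3°, so u = (cos 65.3°, sin 65.3°) = (0.418, 0.909) and n = (−sin 65.3°, cos 65.3°) = (-0.909, 0.418). A is at the origin and K lies 55.5 along u from A, so K = 55.5·u = (23.2, 50.4). Tangency of A1 to both parallel lines with radius 13.3 puts E and U at A ± 13.3·n: E = (-12.1, 5.56), U = (12.1, -5.56). Equal radii place C and M the same way about K: C = K + 13.3·n = (11.1, 56.0), M = K − 13.3·n = (35.3, 44.9). Then |AC| = |C − A| = 57.1.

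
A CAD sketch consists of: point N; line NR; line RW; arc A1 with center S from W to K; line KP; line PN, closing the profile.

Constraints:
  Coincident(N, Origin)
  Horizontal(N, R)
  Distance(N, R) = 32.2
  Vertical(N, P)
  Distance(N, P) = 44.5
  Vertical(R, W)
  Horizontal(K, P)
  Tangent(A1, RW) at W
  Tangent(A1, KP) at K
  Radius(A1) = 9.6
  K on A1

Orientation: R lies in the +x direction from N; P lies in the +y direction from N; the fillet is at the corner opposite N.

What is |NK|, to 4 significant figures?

49.91

The virtual corner opposite N is at (32.20, 44.50). Since A1 is tangent to RW there, SW ⟂ RW and tangency of A1 to KP means the radius SK is perpendicular to KP, with radius 9.6, so the center S sits 9.6 in from both sides at S = (22.60, 34.90). That places the tangent points at W = (32.20, 34.90) on RW and K = (22.60, 44.50) on KP. Then |NK| = |K − N| = 49.91.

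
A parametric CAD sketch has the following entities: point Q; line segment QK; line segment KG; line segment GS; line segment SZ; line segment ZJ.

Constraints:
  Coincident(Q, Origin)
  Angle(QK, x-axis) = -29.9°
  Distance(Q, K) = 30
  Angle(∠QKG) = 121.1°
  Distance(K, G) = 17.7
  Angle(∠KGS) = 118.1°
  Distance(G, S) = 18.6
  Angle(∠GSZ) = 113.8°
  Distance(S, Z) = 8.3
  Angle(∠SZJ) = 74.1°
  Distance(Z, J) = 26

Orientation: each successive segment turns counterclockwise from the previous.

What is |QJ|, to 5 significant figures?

32.096

Q is at the origin; QK runs at -29.9° with length 30.0, so K = (26.007, -14.955). ∠QKG = 121.1° gives KG at 29.000° from the x-axis; with |KG| = 17.7, G = (41.488, -6.3735). ∠KGS = 118.1° gives GS at 90.900° from the x-axis; with |GS| = 18.6, S = (41.196, 12.224). ∠GSZ = 113.8° gives SZ at 157.10° from the x-axis; with |SZ| = 8.3, Z = (33.550, 15.454). ∠SZJ = 74.1° gives ZJ at -97.000° from the x-axis; with |ZJ| = 26.0, J = (30.381, -10.352). Then |QJ| = |J − Q| = 32.096.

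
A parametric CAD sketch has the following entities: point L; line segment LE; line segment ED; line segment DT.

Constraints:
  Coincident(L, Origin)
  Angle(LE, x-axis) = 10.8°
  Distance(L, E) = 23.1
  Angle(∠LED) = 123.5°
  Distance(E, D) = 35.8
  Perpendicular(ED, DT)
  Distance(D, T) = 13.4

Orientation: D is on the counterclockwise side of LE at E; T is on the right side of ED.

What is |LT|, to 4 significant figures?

58.51

∠LED = 123.5°, so ED runs at 10.8° + (180° − 123.5°) = 67.30° from the x-axis; with |ED| = 35.8, D = E + 35.8·(cos 67.30°, sin 67.30°) = (36.51, 37.36). The perpendicularity gives DT at right angles to ED; with |DT| = 13.4 on the right of ED, T = D + 13.4·(0.9225, -0.3859) = (48.87, 32.18). Then |LT| = |T − L| = 58.51.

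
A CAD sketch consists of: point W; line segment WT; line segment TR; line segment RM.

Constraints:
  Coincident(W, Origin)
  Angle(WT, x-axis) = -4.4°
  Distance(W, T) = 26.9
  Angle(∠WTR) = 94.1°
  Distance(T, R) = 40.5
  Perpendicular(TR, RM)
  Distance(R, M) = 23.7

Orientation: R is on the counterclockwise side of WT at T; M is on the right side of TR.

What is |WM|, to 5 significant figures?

65.978

W is at the origin; WT runs at -4.4° with length 26.9, so T = 26.9·(cos -4.4°, sin -4.4°) = (26.821, -2.0637). ∠WTR = 94.1°, so TR runs at -4.4° + (180° − 94.1°) = 81.500° from the x-axis; with |TR| = 40.5, R = T + 40.5·(cos 81.500°, sin 81.500°) = (32.807, 37.991). The perpendicularity gives RM at right angles to TR; with |RM| = 23.7 on the right of TR, M = R + 23.7·(0.98902, -0.14781) = (56.247, 34.488). Then |WM| = |M − W| = 65.978.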